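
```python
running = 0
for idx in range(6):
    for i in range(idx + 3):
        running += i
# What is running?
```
Trace:
  running=0
  running=0, idx=0, i=0
  running=1, idx=0, i=1
  running=3, idx=0, i=2
  running=3, idx=1, i=0
  running=4, idx=1, i=1
  running=6, idx=1, i=2
  running=9, idx=1, i=3
  running=9, idx=2, i=0
  running=10, idx=2, i=1
  running=12, idx=2, i=2
  running=15, idx=2, i=3
  running=19, idx=2, i=4
  running=19, idx=3, i=0
  running=20, idx=3, i=1
  running=22, idx=3, i=2
  running=25, idx=3, i=3
  running=29, idx=3, i=4
  running=34, idx=3, i=5
  running=34, idx=4, i=0
  running=35, idx=4, i=1
  running=37, idx=4, i=2
  running=40, idx=4, i=3
  running=44, idx=4, i=4
  running=49, idx=4, i=5
  running=55, idx=4, i=6
  running=55, idx=5, i=0
  running=56, idx=5, i=1
  running=58, idx=5, i=2
  running=61, idx=5, i=3
  running=65, idx=5, i=4
  running=70, idx=5, i=5
  running=76, idx=5, i=6
  running=83, idx=5, i=7

Final answer: 83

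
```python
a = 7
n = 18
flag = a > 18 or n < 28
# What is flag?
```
Trace:
  a=7
  a=7, n=18
  a=7, n=18, flag=True

Final answer: True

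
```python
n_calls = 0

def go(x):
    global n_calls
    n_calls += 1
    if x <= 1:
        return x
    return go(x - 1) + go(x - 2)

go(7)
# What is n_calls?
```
Call trace (a repeated sub-call is expanded the first time; later identical calls just restate its return value):
go(x=7)
  go(x=6)
    go(x=5)
      go(x=4)
        go(x=3)
          go(x=2)
            go(x=1)
            -> return 1
            go(x=0)
            -> return 0
          -> return 1
          go(x=1)
          -> return 1
        -> return 2
        go(x=2) -> return 1  (same call as traced above)
      -> return 3
      go(x=3) -> return 2  (same call as traced above)
    -> return 5
    go(x=4) -> return 3  (same call as traced above)
  -> return 8
  go(x=5) -> return 5  (same call as traced above)
-> return 13

n_calls is incremented once per call, so count the calls in each subtree. Let C(x) = number of calls made by go(x).
C(0) = C(1) = 1 (base case, no recursion); C(x) = 1 + C(x - 1) + C(x - 2) otherwise.
C(2) = 1 + C(1) + C(0) = 1 + 1 + 1 = 3
C(3) = 1 + C(2) + C(1) = 1 + 3 + 1 = 5
C(4) = 1 + C(3) + C(2) = 1 + 5 + 3 = 9
C(5) = 1 + C(4) + C(3) = 1 + 9 + 5 = 15
C(6) = 1 + C(5) + C(4) = 1 + 15 + 9 = 25
C(7) = 1 + C(6) + C(5) = 1 + 25 + 15 = 41
n_calls = C(7) = 41

Final answer: 41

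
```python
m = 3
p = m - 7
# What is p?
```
Trace:
  m=3
  m=3, p=-4

Final answer: -4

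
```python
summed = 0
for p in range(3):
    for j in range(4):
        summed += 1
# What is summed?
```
Trace:
  summed=0
  summed=1, p=0, j=0
  summed=2, p=0, j=1
  summed=3, p=0, j=2
  summed=4, p=0, j=3
  summed=5, p=1, j=0
  summed=6, p=1, j=1
  summed=7, p=1, j=2
  summed=8, p=1, j=3
  summed=9, p=2, j=0
  summed=10, p=2, j=1
  summed=11, p=2, j=2
  summed=12, p=2, j=3

Final answer: 12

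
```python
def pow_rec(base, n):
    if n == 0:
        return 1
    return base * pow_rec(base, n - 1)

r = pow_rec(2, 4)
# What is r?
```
Call trace:
pow_rec(base=2, n=4)
  pow_rec(base=2, n=3)
    pow_rec(base=2, n=2)
      pow_rec(base=2, n=1)
        pow_rec(base=2, n=0)
        -> return 1
      -> return 2
    -> return 4
  -> return 8
-> return 16

Final answer: 16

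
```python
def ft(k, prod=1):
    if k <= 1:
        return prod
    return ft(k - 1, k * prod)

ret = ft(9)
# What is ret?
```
Call trace:
ft(k=9, prod=1)
  ft(k=8, prod=9)
    ft(k=7, prod=72)
      ft(k=6, prod=504)
        ft(k=5, prod=3024)
          ft(k=4, prod=15120)
            ft(k=3, prod=60480)
              ft(k=2, prod=181440)
                ft(k=1, prod=362880)
                -> return 362880
              -> return 362880
            -> return 362880
          -> return 362880
        -> return 362880
      -> return 362880
    -> return 362880
  -> return 362880
-> return 362880

Final answer: 362880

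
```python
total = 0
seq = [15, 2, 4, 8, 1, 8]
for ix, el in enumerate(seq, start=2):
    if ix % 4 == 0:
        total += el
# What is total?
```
Trace:
  total=0
  total=0, ix=2, el=15
  total=0, ix=3, el=2
  total=4, ix=4, el=4
  total=4, ix=5, el=8
  total=4, ix=6, el=1
  total=4, ix=7, el=8

Final answer: 4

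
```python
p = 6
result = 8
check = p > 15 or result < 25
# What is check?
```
Trace:
  p=6
  p=6, result=8
  p=6, result=8, check=True

Final answer: True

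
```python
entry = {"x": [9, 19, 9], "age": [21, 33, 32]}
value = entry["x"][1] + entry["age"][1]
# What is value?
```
Trace:
  entry={'x': [9, 19, 9], 'age': [21, 33, 32]}
  entry={'x': [9, 19, 9], 'age': [21, 33, 32]}, value=52

Final answer: 52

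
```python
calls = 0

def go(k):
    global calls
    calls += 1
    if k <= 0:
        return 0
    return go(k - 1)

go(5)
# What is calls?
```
Call trace:
go(k=5)
  go(k=4)
    go(k=3)
      go(k=2)
        go(k=1)
          go(k=0)
          -> return 0
        -> return 0
      -> return 0
    -> return 0
  -> return 0
-> return 0

calls is incremented once per call. go is entered once for each k = 5, 4, 3, 2, 1, 0 (the k <= 0 call returns without recursing), i.e. 5 + 1 calls.
calls = 6

Final answer: 6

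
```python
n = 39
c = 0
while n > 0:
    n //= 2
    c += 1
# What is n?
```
Trace:
  n=39
  n=39, c=0
  n=19, c=1
  n=9, c=2
  n=4, c=3
  n=2, c=4
  n=1, c=5
  n=0, c=6

Final answer: 0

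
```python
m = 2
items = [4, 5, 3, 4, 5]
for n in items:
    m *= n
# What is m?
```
Trace:
  m=2
  m=8, n=4
  m=40, n=5
  m=120, n=3
  m=480, n=4
  m=2400, n=5

Final answer: 2400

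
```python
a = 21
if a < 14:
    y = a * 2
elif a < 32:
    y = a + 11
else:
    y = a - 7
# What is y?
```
Trace:
  a=21
  a=21, y=32

Final answer: 32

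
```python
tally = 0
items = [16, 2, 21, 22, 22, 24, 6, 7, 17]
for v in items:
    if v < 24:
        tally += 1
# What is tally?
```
Trace:
  tally=0
  tally=1, v=16
  tally=2, v=2
  tally=3, v=21
  tally=4, v=22
  tally=5, v=22
  tally=5, v=24
  tally=6, v=6
  tally=7, v=7
  tally=8, v=17

Final answer: 8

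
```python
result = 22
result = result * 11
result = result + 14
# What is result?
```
Trace:
  result=22
  result=242
  result=256

Final answer: 256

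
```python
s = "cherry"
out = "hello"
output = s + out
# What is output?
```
Trace:
  s='cherry'
  s='cherry', out='hello'
  s='cherry', out='hello', output='cherryhello'

Final answer: 'cherryhello'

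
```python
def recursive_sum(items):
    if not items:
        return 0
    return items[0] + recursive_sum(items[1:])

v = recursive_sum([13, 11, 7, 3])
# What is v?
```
Call trace:
recursive_sum(items=[13, 11, 7, 3])
  recursive_sum(items=[11, 7, 3])
    recursive_sum(items=[7, 3])
      recursive_sum(items=[3])
        recursive_sum(items=[])
        -> return 0
      -> return 3
    -> return 10
  -> return 21
-> return 34

Final answer: 34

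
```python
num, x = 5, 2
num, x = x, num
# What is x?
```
Trace:
  num=5, x=2
  num=2, x=5

Final answer: 5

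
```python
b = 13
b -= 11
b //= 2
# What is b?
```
Trace:
  b=13
  b=2
  b=1

Final answer: 1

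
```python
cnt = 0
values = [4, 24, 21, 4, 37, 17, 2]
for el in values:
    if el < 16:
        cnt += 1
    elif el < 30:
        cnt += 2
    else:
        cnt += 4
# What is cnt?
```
Trace:
  cnt=0
  cnt=1, el=4
  cnt=3, el=24
  cnt=5, el=21
  cnt=6, el=4
  cnt=10, el=37
  cnt=12, el=17
  cnt=13, el=2

Final answer: 13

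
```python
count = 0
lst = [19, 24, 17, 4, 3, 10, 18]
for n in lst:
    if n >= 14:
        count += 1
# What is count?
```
Trace:
  count=0
  count=1, n=19
  count=2, n=24
  count=3, n=17
  count=3, n=4
  count=3, n=3
  count=3, n=10
  count=4, n=18

Final answer: 4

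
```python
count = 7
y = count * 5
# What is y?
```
Trace:
  count=7
  count=7, y=35

Final answer: 35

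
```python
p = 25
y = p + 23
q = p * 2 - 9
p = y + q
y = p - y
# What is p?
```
Trace:
  p=25
  p=25, y=48
  p=25, y=48, q=41
  p=89, y=48, q=41
  p=89, y=41, q=41

Final answer: 89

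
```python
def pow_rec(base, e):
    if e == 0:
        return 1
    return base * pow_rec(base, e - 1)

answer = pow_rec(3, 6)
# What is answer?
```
Call trace:
pow_rec(base=3, e=6)
  pow_rec(base=3, e=5)
    pow_rec(base=3, e=4)
      pow_rec(base=3, e=3)
        pow_rec(base=3, e=2)
          pow_rec(base=3, e=1)
            pow_rec(base=3, e=0)
            -> return 1
          -> return 3
        -> return 9
      -> return 27
    -> return 81
  -> return 243
-> return 729

Final answer: 729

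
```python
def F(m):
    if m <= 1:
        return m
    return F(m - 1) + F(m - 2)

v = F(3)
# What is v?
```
Call trace:
F(m=3)
  F(m=2)
    F(m=1)
    -> return 1
    F(m=0)
    -> return 0
  -> return 1
  F(m=1)
  -> return 1
-> return 2

Final answer: 2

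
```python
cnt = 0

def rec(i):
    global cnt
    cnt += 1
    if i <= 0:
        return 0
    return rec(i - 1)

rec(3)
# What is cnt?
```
Call trace:
rec(i=3)
  rec(i=2)
    rec(i=1)
      rec(i=0)
      -> return 0
    -> return 0
  -> return 0
-> return 0

cnt is incremented once per call. rec is entered once for each i = 3, 2, 1, 0 (the i <= 0 call returns without recursing), i.e. 3 + 1 calls.
cnt = 4

Final answer: 4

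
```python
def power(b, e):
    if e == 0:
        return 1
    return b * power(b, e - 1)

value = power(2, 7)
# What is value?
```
Call trace:
power(b=2, e=7)
  power(b=2, e=6)
    power(b=2, e=5)
      power(b=2, e=4)
        power(b=2, e=3)
          power(b=2, e=2)
            power(b=2, e=1)
              power(b=2, e=0)
              -> return 1
            -> return 2
          -> return 4
        -> return 8
      -> return 16
    -> return 32
  -> return 64
-> return 128

Final answer: 128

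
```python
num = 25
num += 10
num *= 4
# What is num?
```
Trace:
  num=25
  num=35
  num=140

Final answer: 140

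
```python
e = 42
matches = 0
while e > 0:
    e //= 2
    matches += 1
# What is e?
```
Trace:
  e=42
  e=42, matches=0
  e=21, matches=1
  e=10, matches=2
  e=5, matches=3
  e=2, matches=4
  e=1, matches=5
  e=0, matches=6

Final answer: 0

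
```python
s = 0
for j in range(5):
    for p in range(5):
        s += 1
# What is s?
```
Trace:
  s=0
  s=1, j=0, p=0
  s=2, j=0, p=1
  s=3, j=0, p=2
  s=4, j=0, p=3
  s=5, j=0, p=4
  s=6, j=1, p=0
  s=7, j=1, p=1
  s=8, j=1, p=2
  s=9, j=1, p=3
  s=10, j=1, p=4
  s=11, j=2, p=0
  s=12, j=2, p=1
  s=13, j=2, p=2
  s=14, j=2, p=3
  s=15, j=2, p=4
  s=16, j=3, p=0
  s=17, j=3, p=1
  s=18, j=3, p=2
  s=19, j=3, p=3
  s=20, j=3, p=4
  s=21, j=4, p=0
  s=22, j=4, p=1
  s=23, j=4, p=2
  s=24, j=4, p=3
  s=25, j=4, p=4

Final answer: 25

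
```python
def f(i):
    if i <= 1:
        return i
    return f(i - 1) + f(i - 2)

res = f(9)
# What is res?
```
Call trace (a repeated sub-call is expanded the first time; later identical calls just restate its return value):
f(i=9)
  f(i=8)
    f(i=7)
      f(i=6)
        f(i=5)
          f(i=4)
            f(i=3)
              f(i=2)
                f(i=1)
                -> return 1
                f(i=0)
                -> return 0
              -> return 1
              f(i=1)
              -> return 1
            -> return 2
            f(i=2) -> return 1  (same call as traced above)
          -> return 3
          f(i=3) -> return 2  (same call as traced above)
        -> return 5
        f(i=4) -> return 3  (same call as traced above)
      -> return 8
      f(i=5) -> return 5  (same call as traced above)
    -> return 13
    f(i=6) -> return 8  (same call as traced above)
  -> return 21
  f(i=7) -> return 13  (same call as traced above)
-> return 34

Final answer: 34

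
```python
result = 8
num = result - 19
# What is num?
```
Trace:
  result=8
  result=8, num=-11

Final answer: -11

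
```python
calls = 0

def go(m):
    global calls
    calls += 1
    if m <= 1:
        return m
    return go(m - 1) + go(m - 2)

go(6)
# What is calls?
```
Call trace (a repeated sub-call is expanded the first time; later identical calls just restate its return value):
go(m=6)
  go(m=5)
    go(m=4)
      go(m=3)
        go(m=2)
          go(m=1)
          -> return 1
          go(m=0)
          -> return 0
        -> return 1
        go(m=1)
        -> return 1
      -> return 2
      go(m=2) -> return 1  (same call as traced above)
    -> return 3
    go(m=3) -> return 2  (same call as traced above)
  -> return 5
  go(m=4) -> return 3  (same call as traced above)
-> return 8

calls is incremented once per call, so count the calls in each subtree. Let C(m) = number of calls made by go(m).
C(0) = C(1) = 1 (base case, no recursion); C(m) = 1 + C(m - 1) + C(m - 2) otherwise.
C(2) = 1 + C(1) + C(0) = 1 + 1 + 1 = 3
C(3) = 1 + C(2) + C(1) = 1 + 3 + 1 = 5
C(4) = 1 + C(3) + C(2) = 1 + 5 + 3 = 9
C(5) = 1 + C(4) + C(3) = 1 + 9 + 5 = 15
C(6) = 1 + C(5) + C(4) = 1 + 15 + 9 = 25
calls = C(6) = 25

Final answer: 25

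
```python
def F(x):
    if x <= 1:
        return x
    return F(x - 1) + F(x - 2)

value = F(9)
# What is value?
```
Call trace (a repeated sub-call is expanded the first time; later identical calls just restate its return value):
F(x=9)
  F(x=8)
    F(x=7)
      F(x=6)
        F(x=5)
          F(x=4)
            F(x=3)
              F(x=2)
                F(x=1)
                -> return 1
                F(x=0)
                -> return 0
              -> return 1
              F(x=1)
              -> return 1
            -> return 2
            F(x=2) -> return 1  (same call as traced above)
          -> return 3
          F(x=3) -> return 2  (same call as traced above)
        -> return 5
        F(x=4) -> return 3  (same call as traced above)
      -> return 8
      F(x=5) -> return 5  (same call as traced above)
    -> return 13
    F(x=6) -> return 8  (same call as traced above)
  -> return 21
  F(x=7) -> return 13  (same call as traced above)
-> return 34

Final answer: 34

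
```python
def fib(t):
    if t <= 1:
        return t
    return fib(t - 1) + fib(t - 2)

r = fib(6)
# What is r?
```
Call trace (a repeated sub-call is expanded the first time; later identical calls just restate its return value):
fib(t=6)
  fib(t=5)
    fib(t=4)
      fib(t=3)
        fib(t=2)
          fib(t=1)
          -> return 1
          fib(t=0)
          -> return 0
        -> return 1
        fib(t=1)
        -> return 1
      -> return 2
      fib(t=2) -> return 1  (same call as traced above)
    -> return 3
    fib(t=3) -> return 2  (same call as traced above)
  -> return 5
  fib(t=4) -> return 3  (same call as traced above)
-> return 8

Final answer: 8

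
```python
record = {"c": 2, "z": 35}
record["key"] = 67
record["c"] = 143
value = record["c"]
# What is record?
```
Trace:
  record={'c': 2, 'z': 35}
  record={'c': 2, 'z': 35, 'key': 67}
  record={'c': 143, 'z': 35, 'key': 67}
  record={'c': 143, 'z': 35, 'key': 67}, value=143

Final answer: {'c': 143, 'z': 35, 'key': 67}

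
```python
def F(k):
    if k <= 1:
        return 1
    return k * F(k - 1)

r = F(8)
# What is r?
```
Call trace:
F(k=8)
  F(k=7)
    F(k=6)
      F(k=5)
        F(k=4)
          F(k=3)
            F(k=2)
              F(k=1)
              -> return 1
            -> return 2
          -> return 6
        -> return 24
      -> return 120
    -> return 720
  -> return 5040
-> return 40320

Final answer: 40320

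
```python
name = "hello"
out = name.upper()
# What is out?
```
Trace:
  name='hello'
  name='hello', out='HELLO'

Final answer: 'HELLO'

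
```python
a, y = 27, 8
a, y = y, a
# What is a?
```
Trace:
  a=27, y=8
  a=8, y=27

Final answer: 8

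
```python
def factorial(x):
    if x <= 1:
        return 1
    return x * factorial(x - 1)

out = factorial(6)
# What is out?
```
Call trace:
factorial(x=6)
  factorial(x=5)
    factorial(x=4)
      factorial(x=3)
        factorial(x=2)
          factorial(x=1)
          -> return 1
        -> return 2
      -> return 6
    -> return 24
  -> return 120
-> return 720

Final answer: 720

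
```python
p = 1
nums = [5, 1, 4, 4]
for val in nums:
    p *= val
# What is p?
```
Trace:
  p=1
  p=5, val=5
  p=5, val=1
  p=20, val=4
  p=80, val=4

Final answer: 80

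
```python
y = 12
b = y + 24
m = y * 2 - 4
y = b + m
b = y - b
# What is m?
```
Trace:
  y=12
  y=12, b=36
  y=12, b=36, m=20
  y=56, b=36, m=20
  y=56, b=20, m=20

Final answer: 20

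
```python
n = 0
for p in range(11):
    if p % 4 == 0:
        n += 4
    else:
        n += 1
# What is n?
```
Trace:
  n=0
  n=4, p=0
  n=5, p=1
  n=6, p=2
  n=7, p=3
  n=11, p=4
  n=12, p=5
  n=13, p=6
  n=14, p=7
  n=18, p=8
  n=19, p=9
  n=20, p=10

Final answer: 20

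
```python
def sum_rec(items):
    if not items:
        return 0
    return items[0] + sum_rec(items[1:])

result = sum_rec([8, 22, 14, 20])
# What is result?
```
Call trace:
sum_rec(items=[8, 22, 14, 20])
  sum_rec(items=[22, 14, 20])
    sum_rec(items=[14, 20])
      sum_rec(items=[20])
        sum_rec(items=[])
        -> return 0
      -> return 20
    -> return 34
  -> return 56
-> return 64

Final answer: 64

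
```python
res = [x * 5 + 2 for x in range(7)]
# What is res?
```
Trace:
  x=0
  x=1
  x=2
  x=3
  x=4
  x=5
  x=6
  res=[2, 7, 12, 17, 22, 27, 32]

Final answer: [2, 7, 12, 17, 22, 27, 32]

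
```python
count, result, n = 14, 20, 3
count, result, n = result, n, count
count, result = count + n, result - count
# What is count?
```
Trace:
  count=14, result=20, n=3
  count=20, result=3, n=14
  count=34, result=-17, n=14

Final answer: 34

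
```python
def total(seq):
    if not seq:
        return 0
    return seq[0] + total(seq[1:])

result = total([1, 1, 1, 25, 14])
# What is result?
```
Call trace:
total(seq=[1, 1, 1, 25, 14])
  total(seq=[1, 1, 25, 14])
    total(seq=[1, 25, 14])
      total(seq=[25, 14])
        total(seq=[14])
          total(seq=[])
          -> return 0
        -> return 14
      -> return 39
    -> return 40
  -> return 41
-> return 42

Final answer: 42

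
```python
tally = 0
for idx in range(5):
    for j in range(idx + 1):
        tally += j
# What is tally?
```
Trace:
  tally=0
  tally=0, idx=0, j=0
  tally=0, idx=1, j=0
  tally=1, idx=1, j=1
  tally=1, idx=2, j=0
  tally=2, idx=2, j=1
  tally=4, idx=2, j=2
  tally=4, idx=3, j=0
  tally=5, idx=3, j=1
  tally=7, idx=3, j=2
  tally=10, idx=3, j=3
  tally=10, idx=4, j=0
  tally=11, idx=4, j=1
  tally=13, idx=4, j=2
  tally=16, idx=4, j=3
  tally=20, idx=4, j=4

Final answer: 20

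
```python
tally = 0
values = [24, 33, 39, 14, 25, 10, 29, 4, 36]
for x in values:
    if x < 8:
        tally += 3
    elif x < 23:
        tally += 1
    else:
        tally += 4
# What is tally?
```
Trace:
  tally=0
  tally=4, x=24
  tally=8, x=33
  tally=12, x=39
  tally=13, x=14
  tally=17, x=25
  tally=18, x=10
  tally=22, x=29
  tally=25, x=4
  tally=29, x=36

Final answer: 29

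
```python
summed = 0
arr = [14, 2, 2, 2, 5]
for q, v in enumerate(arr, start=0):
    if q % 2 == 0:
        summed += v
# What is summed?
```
Trace:
  summed=0
  summed=14, q=0, v=14
  summed=14, q=1, v=2
  summed=16, q=2, v=2
  summed=16, q=3, v=2
  summed=21, q=4, v=5

Final answer: 21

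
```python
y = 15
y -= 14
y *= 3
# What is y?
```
Trace:
  y=15
  y=1
  y=3

Final answer: 3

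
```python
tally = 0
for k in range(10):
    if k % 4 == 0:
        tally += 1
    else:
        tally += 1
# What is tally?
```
Trace:
  tally=0
  tally=1, k=0
  tally=2, k=1
  tally=3, k=2
  tally=4, k=3
  tally=5, k=4
  tally=6, k=5
  tally=7, k=6
  tally=8, k=7
  tally=9, k=8
  tally=10, k=9

Final answer: 10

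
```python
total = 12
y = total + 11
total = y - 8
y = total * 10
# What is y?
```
Trace:
  total=12
  total=12, y=23
  total=15, y=23
  total=15, y=150

Final answer: 150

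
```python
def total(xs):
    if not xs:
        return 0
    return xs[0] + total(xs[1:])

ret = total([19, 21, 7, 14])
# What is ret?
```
Call trace:
total(xs=[19, 21, 7, 14])
  total(xs=[21, 7, 14])
    total(xs=[7, 14])
      total(xs=[14])
        total(xs=[])
        -> return 0
      -> return 14
    -> return 21
  -> return 42
-> return 61

Final answer: 61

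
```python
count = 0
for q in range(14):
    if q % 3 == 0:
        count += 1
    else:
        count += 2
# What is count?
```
Trace:
  count=0
  count=1, q=0
  count=3, q=1
  count=5, q=2
  count=6, q=3
  count=8, q=4
  count=10, q=5
  count=11, q=6
  count=13, q=7
  count=15, q=8
  count=16, q=9
  count=18, q=10
  count=20, q=11
  count=21, q=12
  count=23, q=13

Final answer: 23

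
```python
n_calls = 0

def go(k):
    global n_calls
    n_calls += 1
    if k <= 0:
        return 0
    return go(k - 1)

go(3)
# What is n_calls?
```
Call trace:
go(k=3)
  go(k=2)
    go(k=1)
      go(k=0)
      -> return 0
    -> return 0
  -> return 0
-> return 0

n_calls is incremented once per call. go is entered once for each k = 3, 2, 1, 0 (the k <= 0 call returns without recursing), i.e. 3 + 1 calls.
n_calls = 4

Final answer: 4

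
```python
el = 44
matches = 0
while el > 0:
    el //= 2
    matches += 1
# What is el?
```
Trace:
  el=44
  el=44, matches=0
  el=22, matches=1
  el=11, matches=2
  el=5, matches=3
  el=2, matches=4
  el=1, matches=5
  el=0, matches=6

Final answer: 0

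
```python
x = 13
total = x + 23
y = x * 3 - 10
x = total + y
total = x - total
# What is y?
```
Trace:
  x=13
  x=13, total=36
  x=13, total=36, y=29
  x=65, total=36, y=29
  x=65, total=29, y=29

Final answer: 29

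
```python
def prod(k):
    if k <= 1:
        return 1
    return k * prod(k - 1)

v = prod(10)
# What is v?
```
Call trace:
prod(k=10)
  prod(k=9)
    prod(k=8)
      prod(k=7)
        prod(k=6)
          prod(k=5)
            prod(k=4)
              prod(k=3)
                prod(k=2)
                  prod(k=1)
                  -> return 1
                -> return 2
              -> return 6
            -> return 24
          -> return 120
        -> return 720
      -> return 5040
    -> return 40320
  -> return 362880
-> return 3628800

Final answer: 3628800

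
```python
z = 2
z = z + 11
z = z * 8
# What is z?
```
Trace:
  z=2
  z=13
  z=104

Final answer: 104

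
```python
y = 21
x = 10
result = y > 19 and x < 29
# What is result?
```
Trace:
  y=21
  y=21, x=10
  y=21, x=10, result=True

Final answer: True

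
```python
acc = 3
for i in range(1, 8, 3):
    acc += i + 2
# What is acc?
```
Trace:
  acc=3
  acc=6, i=1
  acc=12, i=4
  acc=21, i=7

Final answer: 21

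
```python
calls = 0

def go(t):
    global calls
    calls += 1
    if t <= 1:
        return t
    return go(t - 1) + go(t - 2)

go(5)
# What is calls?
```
Call trace (a repeated sub-call is expanded the first time; later identical calls just restate its return value):
go(t=5)
  go(t=4)
    go(t=3)
      go(t=2)
        go(t=1)
        -> return 1
        go(t=0)
        -> return 0
      -> return 1
      go(t=1)
      -> return 1
    -> return 2
    go(t=2) -> return 1  (same call as traced above)
  -> return 3
  go(t=3) -> return 2  (same call as traced above)
-> return 5

calls is incremented once per call, so count the calls in each subtree. Let C(t) = number of calls made by go(t).
C(0) = C(1) = 1 (base case, no recursion); C(t) = 1 + C(t - 1) + C(t - 2) otherwise.
C(2) = 1 + C(1) + C(0) = 1 + 1 + 1 = 3
C(3) = 1 + C(2) + C(1) = 1 + 3 + 1 = 5
C(4) = 1 + C(3) + C(2) = 1 + 5 + 3 = 9
C(5) = 1 + C(4) + C(3) = 1 + 9 + 5 = 15
calls = C(5) = 15

Final answer: 15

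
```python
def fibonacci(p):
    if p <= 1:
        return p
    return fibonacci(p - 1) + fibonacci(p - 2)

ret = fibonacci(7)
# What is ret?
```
Call trace (a repeated sub-call is expanded the first time; later identical calls just restate its return value):
fibonacci(p=7)
  fibonacci(p=6)
    fibonacci(p=5)
      fibonacci(p=4)
        fibonacci(p=3)
          fibonacci(p=2)
            fibonacci(p=1)
            -> return 1
            fibonacci(p=0)
            -> return 0
          -> return 1
          fibonacci(p=1)
          -> return 1
        -> return 2
        fibonacci(p=2) -> return 1  (same call as traced above)
      -> return 3
      fibonacci(p=3) -> return 2  (same call as traced above)
    -> return 5
    fibonacci(p=4) -> return 3  (same call as traced above)
  -> return 8
  fibonacci(p=5) -> return 5  (same call as traced above)
-> return 13

Final answer: 13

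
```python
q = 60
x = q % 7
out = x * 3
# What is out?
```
Trace:
  q=60
  q=60, x=4
  q=60, x=4, out=12

Final answer: 12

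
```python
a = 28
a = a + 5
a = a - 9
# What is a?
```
Trace:
  a=28
  a=33
  a=24

Final answer: 24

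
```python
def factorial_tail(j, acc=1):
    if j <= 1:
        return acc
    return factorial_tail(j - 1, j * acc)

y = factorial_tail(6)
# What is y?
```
Call trace:
factorial_tail(j=6, acc=1)
  factorial_tail(j=5, acc=6)
    factorial_tail(j=4, acc=30)
      factorial_tail(j=3, acc=120)
        factorial_tail(j=2, acc=360)
          factorial_tail(j=1, acc=720)
          -> return 720
        -> return 720
      -> return 720
    -> return 720
  -> return 720
-> return 720

Final answer: 720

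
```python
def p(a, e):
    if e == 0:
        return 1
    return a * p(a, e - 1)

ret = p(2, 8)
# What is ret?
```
Call trace:
p(a=2, e=8)
  p(a=2, e=7)
    p(a=2, e=6)
      p(a=2, e=5)
        p(a=2, e=4)
          p(a=2, e=3)
            p(a=2, e=2)
              p(a=2, e=1)
                p(a=2, e=0)
                -> return 1
              -> return 2
            -> return 4
          -> return 8
        -> return 16
      -> return 32
    -> return 64
  -> return 128
-> return 256

Final answer: 256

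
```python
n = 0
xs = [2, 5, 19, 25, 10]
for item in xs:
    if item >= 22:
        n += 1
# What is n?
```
Trace:
  n=0
  n=0, item=2
  n=0, item=5
  n=0, item=19
  n=1, item=25
  n=1, item=10

Final answer: 1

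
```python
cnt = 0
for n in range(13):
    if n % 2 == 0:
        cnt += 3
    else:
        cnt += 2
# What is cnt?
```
Trace:
  cnt=0
  cnt=3, n=0
  cnt=5, n=1
  cnt=8, n=2
  cnt=10, n=3
  cnt=13, n=4
  cnt=15, n=5
  cnt=18, n=6
  cnt=20, n=7
  cnt=23, n=8
  cnt=25, n=9
  cnt=28, n=10
  cnt=30, n=11
  cnt=33, n=12

Final answer: 33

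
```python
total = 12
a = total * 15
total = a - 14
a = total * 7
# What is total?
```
Trace:
  total=12
  total=12, a=180
  total=166, a=180
  total=166, a=1162

Final answer: 166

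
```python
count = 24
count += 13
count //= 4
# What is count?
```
Trace:
  count=24
  count=37
  count=9

Final answer: 9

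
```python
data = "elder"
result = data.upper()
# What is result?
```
Trace:
  data='elder'
  data='elder', result='ELDER'

Final answer: 'ELDER'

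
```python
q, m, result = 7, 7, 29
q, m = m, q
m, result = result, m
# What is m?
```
Trace:
  q=7, m=7, result=29
  q=7, m=7, result=29
  q=7, m=29, result=7

Final answer: 29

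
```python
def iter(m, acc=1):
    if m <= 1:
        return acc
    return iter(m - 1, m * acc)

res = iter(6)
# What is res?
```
Call trace:
iter(m=6, acc=1)
  iter(m=5, acc=6)
    iter(m=4, acc=30)
      iter(m=3, acc=120)
        iter(m=2, acc=360)
          iter(m=1, acc=720)
          -> return 720
        -> return 720
      -> return 720
    -> return 720
  -> return 720
-> return 720

Final answer: 720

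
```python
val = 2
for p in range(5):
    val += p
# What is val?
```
Trace:
  val=2
  val=2, p=0
  val=3, p=1
  val=5, p=2
  val=8, p=3
  val=12, p=4

Final answer: 12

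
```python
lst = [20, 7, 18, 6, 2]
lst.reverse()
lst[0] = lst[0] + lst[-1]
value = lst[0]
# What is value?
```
Trace:
  lst=[20, 7, 18, 6, 2]
  lst=[2, 6, 18, 7, 20]
  lst=[22, 6, 18, 7, 20]
  lst=[22, 6, 18, 7, 20], value=22

Final answer: 22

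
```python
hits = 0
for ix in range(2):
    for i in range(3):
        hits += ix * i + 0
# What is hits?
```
Trace:
  hits=0
  hits=0, ix=0, i=0
  hits=0, ix=0, i=1
  hits=0, ix=0, i=2
  hits=0, ix=1, i=0
  hits=1, ix=1, i=1
  hits=3, ix=1, i=2

Final answer: 3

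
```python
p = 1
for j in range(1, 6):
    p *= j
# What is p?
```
Trace:
  p=1
  p=1, j=1
  p=2, j=2
  p=6, j=3
  p=24, j=4
  p=120, j=5

Final answer: 120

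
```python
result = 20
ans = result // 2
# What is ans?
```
Trace:
  result=20
  result=20, ans=10

Final answer: 10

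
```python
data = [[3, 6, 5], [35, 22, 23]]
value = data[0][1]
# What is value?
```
Trace:
  data=[[3, 6, 5], [35, 22, 23]]
  data=[[3, 6, 5], [35, 22, 23]], value=6

Final answer: 6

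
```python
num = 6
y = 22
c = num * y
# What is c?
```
Trace:
  num=6
  num=6, y=22
  num=6, y=22, c=132

Final answer: 132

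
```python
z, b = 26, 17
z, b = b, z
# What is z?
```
Trace:
  z=26, b=17
  z=17, b=26

Final answer: 17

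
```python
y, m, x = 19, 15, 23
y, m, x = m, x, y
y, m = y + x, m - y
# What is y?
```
Trace:
  y=19, m=15, x=23
  y=15, m=23, x=19
  y=34, m=8, x=19

Final answer: 34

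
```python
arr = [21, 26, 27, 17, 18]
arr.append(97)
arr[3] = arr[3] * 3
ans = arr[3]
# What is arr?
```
Trace:
  arr=[21, 26, 27, 17, 18]
  arr=[21, 26, 27, 17, 18, 97]
  arr=[21, 26, 27, 51, 18, 97]
  arr=[21, 26, 27, 51, 18, 97], ans=51

Final answer: [21, 26, 27, 51, 18, 97]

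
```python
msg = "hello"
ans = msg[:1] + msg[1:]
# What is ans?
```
Trace:
  msg='hello'
  msg='hello', ans='hello'

Final answer: 'hello'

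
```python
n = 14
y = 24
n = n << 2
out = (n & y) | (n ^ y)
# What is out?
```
Trace:
  n=14
  n=14, y=24
  n=56, y=24
  n=56, y=24, out=56

Final answer: 56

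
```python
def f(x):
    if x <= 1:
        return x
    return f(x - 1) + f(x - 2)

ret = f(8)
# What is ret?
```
Call trace (a repeated sub-call is expanded the first time; later identical calls just restate its return value):
f(x=8)
  f(x=7)
    f(x=6)
      f(x=5)
        f(x=4)
          f(x=3)
            f(x=2)
              f(x=1)
              -> return 1
              f(x=0)
              -> return 0
            -> return 1
            f(x=1)
            -> return 1
          -> return 2
          f(x=2) -> return 1  (same call as traced above)
        -> return 3
        f(x=3) -> return 2  (same call as traced above)
      -> return 5
      f(x=4) -> return 3  (same call as traced above)
    -> return 8
    f(x=5) -> return 5  (same call as traced above)
  -> return 13
  f(x=6) -> return 8  (same call as traced above)
-> return 21

Final answer: 21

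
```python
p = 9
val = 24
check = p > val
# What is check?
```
Trace:
  p=9
  p=9, val=24
  p=9, val=24, check=False

Final answer: False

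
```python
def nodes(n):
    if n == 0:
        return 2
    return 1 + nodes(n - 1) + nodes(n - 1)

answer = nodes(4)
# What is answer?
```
Call trace (a repeated sub-call is expanded the first time; later identical calls just restate its return value):
nodes(n=4)
  nodes(n=3)
    nodes(n=2)
      nodes(n=1)
        nodes(n=0)
        -> return 2
        nodes(n=0)
        -> return 2
      -> return 5
      nodes(n=1) -> return 5  (same call as traced above)
    -> return 11
    nodes(n=2) -> return 11  (same call as traced above)
  -> return 23
  nodes(n=3) -> return 23  (same call as traced above)
-> return 47

Final answer: 47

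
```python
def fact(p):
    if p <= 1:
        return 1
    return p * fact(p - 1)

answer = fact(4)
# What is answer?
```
Call trace:
fact(p=4)
  fact(p=3)
    fact(p=2)
      fact(p=1)
      -> return 1
    -> return 2
  -> return 6
-> return 24

Final answer: 24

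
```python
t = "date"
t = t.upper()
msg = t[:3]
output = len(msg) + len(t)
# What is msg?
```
Trace:
  t='date'
  t='DATE'
  t='DATE', msg='DAT'
  t='DATE', msg='DAT', output=7

Final answer: 'DAT'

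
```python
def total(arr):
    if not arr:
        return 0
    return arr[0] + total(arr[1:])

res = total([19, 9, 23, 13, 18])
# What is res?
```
Call trace:
total(arr=[19, 9, 23, 13, 18])
  total(arr=[9, 23, 13, 18])
    total(arr=[23, 13, 18])
      total(arr=[13, 18])
        total(arr=[18])
          total(arr=[])
          -> return 0
        -> return 18
      -> return 31
    -> return 54
  -> return 63
-> return 82

Final answer: 82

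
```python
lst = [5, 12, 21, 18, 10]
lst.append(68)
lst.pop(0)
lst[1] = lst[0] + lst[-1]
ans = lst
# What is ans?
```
Trace:
  lst=[5, 12, 21, 18, 10]
  lst=[5, 12, 21, 18, 10, 68]
  lst=[12, 21, 18, 10, 68]
  lst=[12, 80, 18, 10, 68]
  lst=[12, 80, 18, 10, 68], ans=[12, 80, 18, 10, 68]

Final answer: [12, 80, 18, 10, 68]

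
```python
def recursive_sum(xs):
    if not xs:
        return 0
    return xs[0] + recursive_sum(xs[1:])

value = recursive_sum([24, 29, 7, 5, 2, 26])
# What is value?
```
Call trace:
recursive_sum(xs=[24, 29, 7, 5, 2, 26])
  recursive_sum(xs=[29, 7, 5, 2, 26])
    recursive_sum(xs=[7, 5, 2, 26])
      recursive_sum(xs=[5, 2, 26])
        recursive_sum(xs=[2, 26])
          recursive_sum(xs=[26])
            recursive_sum(xs=[])
            -> return 0
          -> return 26
        -> return 28
      -> return 33
    -> return 40
  -> return 69
-> return 93

Final answer: 93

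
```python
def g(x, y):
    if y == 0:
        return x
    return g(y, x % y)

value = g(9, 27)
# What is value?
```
Call trace:
g(x=9, y=27)
  g(x=27, y=9)
    g(x=9, y=0)
    -> return 9
  -> return 9
-> return 9

Final answer: 9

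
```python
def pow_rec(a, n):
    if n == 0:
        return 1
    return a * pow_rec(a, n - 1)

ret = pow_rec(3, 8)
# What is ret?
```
Call trace:
pow_rec(a=3, n=8)
  pow_rec(a=3, n=7)
    pow_rec(a=3, n=6)
      pow_rec(a=3, n=5)
        pow_rec(a=3, n=4)
          pow_rec(a=3, n=3)
            pow_rec(a=3, n=2)
              pow_rec(a=3, n=1)
                pow_rec(a=3, n=0)
                -> return 1
              -> return 3
            -> return 9
          -> return 27
        -> return 81
      -> return 243
    -> return 729
  -> return 2187
-> return 6561

Final answer: 6561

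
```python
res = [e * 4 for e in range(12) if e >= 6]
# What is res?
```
Trace:
  e=0
  e=1
  e=2
  e=3
  e=4
  e=5
  e=6
  e=7
  e=8
  e=9
  e=10
  e=11
  res=[24, 28, 32, 36, 40, 44]

Final answer: [24, 28, 32, 36, 40, 44]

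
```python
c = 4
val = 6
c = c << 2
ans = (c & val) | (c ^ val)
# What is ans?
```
Trace:
  c=4
  c=4, val=6
  c=16, val=6
  c=16, val=6, ans=22

Final answer: 22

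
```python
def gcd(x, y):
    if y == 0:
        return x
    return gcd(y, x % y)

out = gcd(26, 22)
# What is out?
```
Call trace:
gcd(x=26, y=22)
  gcd(x=22, y=4)
    gcd(x=4, y=2)
      gcd(x=2, y=0)
      -> return 2
    -> return 2
  -> return 2
-> return 2

Final answer: 2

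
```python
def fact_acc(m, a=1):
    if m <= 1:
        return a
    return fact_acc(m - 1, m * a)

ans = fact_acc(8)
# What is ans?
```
Call trace:
fact_acc(m=8, a=1)
  fact_acc(m=7, a=8)
    fact_acc(m=6, a=56)
      fact_acc(m=5, a=336)
        fact_acc(m=4, a=1680)
          fact_acc(m=3, a=6720)
            fact_acc(m=2, a=20160)
              fact_acc(m=1, a=40320)
              -> return 40320
            -> return 40320
          -> return 40320
        -> return 40320
      -> return 40320
    -> return 40320
  -> return 40320
-> return 40320

Final answer: 40320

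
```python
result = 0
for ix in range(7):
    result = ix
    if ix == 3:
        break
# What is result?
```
Trace:
  result=0
  result=0, ix=0
  result=1, ix=1
  result=2, ix=2
  result=3, ix=3

Final answer: 3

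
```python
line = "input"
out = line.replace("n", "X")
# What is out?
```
Trace:
  line='input'
  line='input', out='iXput'

Final answer: 'iXput'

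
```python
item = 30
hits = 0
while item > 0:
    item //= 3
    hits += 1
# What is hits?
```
Trace:
  item=30
  item=30, hits=0
  item=10, hits=1
  item=3, hits=2
  item=1, hits=3
  item=0, hits=4

Final answer: 4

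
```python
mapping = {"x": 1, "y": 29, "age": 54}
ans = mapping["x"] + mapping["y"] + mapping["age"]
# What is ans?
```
Trace:
  mapping={'x': 1, 'y': 29, 'age': 54}
  mapping={'x': 1, 'y': 29, 'age': 54}, ans=84

Final answer: 84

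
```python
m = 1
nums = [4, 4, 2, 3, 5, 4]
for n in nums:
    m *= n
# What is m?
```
Trace:
  m=1
  m=4, n=4
  m=16, n=4
  m=32, n=2
  m=96, n=3
  m=480, n=5
  m=1920, n=4

Final answer: 1920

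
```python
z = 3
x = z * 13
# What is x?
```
Trace:
  z=3
  z=3, x=39

Final answer: 39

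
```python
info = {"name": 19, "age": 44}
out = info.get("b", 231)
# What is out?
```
Trace:
  info={'name': 19, 'age': 44}
  info={'name': 19, 'age': 44}, out=231

Final answer: 231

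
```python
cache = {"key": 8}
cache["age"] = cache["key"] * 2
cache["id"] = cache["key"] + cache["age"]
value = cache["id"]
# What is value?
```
Trace:
  cache={'key': 8}
  cache={'key': 8, 'age': 16}
  cache={'key': 8, 'age': 16, 'id': 24}
  cache={'key': 8, 'age': 16, 'id': 24}, value=24

Final answer: 24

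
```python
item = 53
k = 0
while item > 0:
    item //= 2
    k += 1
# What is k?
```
Trace:
  item=53
  item=53, k=0
  item=26, k=1
  item=13, k=2
  item=6, k=3
  item=3, k=4
  item=1, k=5
  item=0, k=6

Final answer: 6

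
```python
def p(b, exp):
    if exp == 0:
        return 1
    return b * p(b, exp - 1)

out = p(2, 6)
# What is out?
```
Call trace:
p(b=2, exp=6)
  p(b=2, exp=5)
    p(b=2, exp=4)
      p(b=2, exp=3)
        p(b=2, exp=2)
          p(b=2, exp=1)
            p(b=2, exp=0)
            -> return 1
          -> return 2
        -> return 4
      -> return 8
    -> return 16
  -> return 32
-> return 64

Final answer: 64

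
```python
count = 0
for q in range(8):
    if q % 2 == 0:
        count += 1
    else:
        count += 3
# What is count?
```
Trace:
  count=0
  count=1, q=0
  count=4, q=1
  count=5, q=2
  count=8, q=3
  count=9, q=4
  count=12, q=5
  count=13, q=6
  count=16, q=7

Final answer: 16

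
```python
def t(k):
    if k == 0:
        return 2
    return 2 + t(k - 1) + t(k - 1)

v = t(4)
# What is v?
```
Call trace (a repeated sub-call is expanded the first time; later identical calls just restate its return value):
t(k=4)
  t(k=3)
    t(k=2)
      t(k=1)
        t(k=0)
        -> return 2
        t(k=0)
        -> return 2
      -> return 6
      t(k=1) -> return 6  (same call as traced above)
    -> return 14
    t(k=2) -> return 14  (same call as traced above)
  -> return 30
  t(k=3) -> return 30  (same call as traced above)
-> return 62

Final answer: 62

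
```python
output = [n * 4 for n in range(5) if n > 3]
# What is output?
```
Trace:
  n=0
  n=1
  n=2
  n=3
  n=4
  output=[16]

Final answer: [16]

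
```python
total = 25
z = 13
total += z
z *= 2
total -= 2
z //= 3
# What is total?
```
Trace:
  total=25
  total=25, z=13
  total=38, z=13
  total=38, z=26
  total=36, z=26
  total=36, z=8

Final answer: 36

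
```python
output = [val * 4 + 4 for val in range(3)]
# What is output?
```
Trace:
  val=0
  val=1
  val=2
  output=[4, 8, 12]

Final answer: [4, 8, 12]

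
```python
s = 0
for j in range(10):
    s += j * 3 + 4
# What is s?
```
Trace:
  s=0
  s=4, j=0
  s=11, j=1
  s=21, j=2
  s=34, j=3
  s=50, j=4
  s=69, j=5
  s=91, j=6
  s=116, j=7
  s=144, j=8
  s=175, j=9

Final answer: 175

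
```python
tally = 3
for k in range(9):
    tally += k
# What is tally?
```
Trace:
  tally=3
  tally=3, k=0
  tally=4, k=1
  tally=6, k=2
  tally=9, k=3
  tally=13, k=4
  tally=18, k=5
  tally=24, k=6
  tally=31, k=7
  tally=39, k=8

Final answer: 39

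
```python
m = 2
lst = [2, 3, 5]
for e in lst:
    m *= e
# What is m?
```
Trace:
  m=2
  m=4, e=2
  m=12, e=3
  m=60, e=5

Final answer: 60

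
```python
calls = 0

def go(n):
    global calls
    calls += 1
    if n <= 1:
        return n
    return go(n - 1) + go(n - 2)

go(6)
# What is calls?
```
Call trace (a repeated sub-call is expanded the first time; later identical calls just restate its return value):
go(n=6)
  go(n=5)
    go(n=4)
      go(n=3)
        go(n=2)
          go(n=1)
          -> return 1
          go(n=0)
          -> return 0
        -> return 1
        go(n=1)
        -> return 1
      -> return 2
      go(n=2) -> return 1  (same call as traced above)
    -> return 3
    go(n=3) -> return 2  (same call as traced above)
  -> return 5
  go(n=4) -> return 3  (same call as traced above)
-> return 8

calls is incremented once per call, so count the calls in each subtree. Let C(n) = number of calls made by go(n).
C(0) = C(1) = 1 (base case, no recursion); C(n) = 1 + C(n - 1) + C(n - 2) otherwise.
C(2) = 1 + C(1) + C(0) = 1 + 1 + 1 = 3
C(3) = 1 + C(2) + C(1) = 1 + 3 + 1 = 5
C(4) = 1 + C(3) + C(2) = 1 + 5 + 3 = 9
C(5) = 1 + C(4) + C(3) = 1 + 9 + 5 = 15
C(6) = 1 + C(5) + C(4) = 1 + 15 + 9 = 25
calls = C(6) = 25

Final answer: 25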